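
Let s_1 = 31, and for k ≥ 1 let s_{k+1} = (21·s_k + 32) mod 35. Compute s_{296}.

11

Listing terms: s_1 = 31,  s_2 = 18,  s_3 = 25,  s_4 = 32,  s_5 = 4,  s_6 = 11,  s_7 = 18.
Since s_7 = s_2 = 18, the sequence is eventually periodic: after a pre-period of length 1 it cycles with period 5.
For k ≥ 2, s_k depends only on (k - 2) mod 5. (296 - 2) mod 5 = 4, so s_{296} = s_6 = 11.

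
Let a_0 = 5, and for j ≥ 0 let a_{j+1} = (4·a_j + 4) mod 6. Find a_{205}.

0

Computing terms: a_0 = 5,  a_1 = 0,  a_2 = 4,  a_3 = 2,  a_4 = 0.
Since a_4 = a_1 = 0, the sequence is eventually periodic: after a pre-period of length 1 it cycles with period 3.
For j ≥ 1, a_j depends only on (j - 1) mod 3. (205 - 1) mod 3 = 0, so a_{205} = a_1 = 0.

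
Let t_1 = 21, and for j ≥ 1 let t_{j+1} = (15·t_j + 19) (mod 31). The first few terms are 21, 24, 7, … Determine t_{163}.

Computing terms: t_1 = 21, t_2 = 24, t_3 = 7, t_4 = 0, t_5 = 19, t_6 = 25, t_7 = 22, t_8 = 8, t_9 = 15, t_{10} = 27, t_{11} = 21.
Since t_{11} = t_1 = 21, the sequence is periodic with period 10.
So t_{163} = t_{1 + ((163-1) mod 10)} = t_3 = 7.

7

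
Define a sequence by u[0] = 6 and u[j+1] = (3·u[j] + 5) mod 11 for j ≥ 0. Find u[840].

We have u[0] = 6, u[1] = 1, u[2] = 8, u[3] = 7, u[4] = 4, u[5] = 6.
The sequence repeats with period 5.
So u[840] = u[0 + ((840-0) mod 5)] = u[0] = 6.

6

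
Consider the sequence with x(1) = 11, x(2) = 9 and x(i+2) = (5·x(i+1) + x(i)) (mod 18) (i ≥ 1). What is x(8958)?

0

x(1) = 11; x(2) = 9; x(3) = 2; x(4) = 1; x(5) = 7; x(6) = 0; x(7) = 7; x(8) = 17; x(9) = 2; x(10) = 9; x(11) = 11; x(12) = 10; x(13) = 7; x(14) = 9; x(15) = 16; x(16) = 17; x(17) = 11; x(18) = 0; x(19) = 11; x(20) = 1; x(21) = 16; x(22) = 9; x(23) = 7; x(24) = 8; x(25) = 11; x(26) = 9.
Since (x(25), x(26)) = (x(1), x(2)) = (11, 9) (two consecutive terms determine the rest), the sequence is periodic with period 24.
(8958 - 1) mod 24 = 5, so x(8958) = x(6) = 0.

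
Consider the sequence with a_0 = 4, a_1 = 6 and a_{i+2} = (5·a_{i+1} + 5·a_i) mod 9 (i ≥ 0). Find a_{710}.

8

Computing terms: a_0 = 4, a_1 = 6, a_2 = 5, a_3 = 1, a_4 = 3, a_5 = 2, a_6 = 7, a_7 = 0, a_8 = 8, a_9 = 4, a_{10} = 6.
The sequence repeats with period 9.
(710 - 0) mod 9 = 8, so a_{710} = a_8 = 8.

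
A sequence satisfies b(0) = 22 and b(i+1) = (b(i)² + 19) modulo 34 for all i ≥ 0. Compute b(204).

28

We have b(0) = 22; b(1) = 27; b(2) = 0; b(3) = 19; b(4) = 6; b(5) = 21; b(6) = 18; b(7) = 3; b(8) = 28; b(9) = 21.
Since b(9) = b(5) = 21, the sequence is eventually periodic: after a pre-period of length 5 it cycles with period 4.
For i ≥ 5, b(i) depends only on (i - 5) mod 4. (204 - 5) mod 4 = 3, so b(204) = b(8) = 28.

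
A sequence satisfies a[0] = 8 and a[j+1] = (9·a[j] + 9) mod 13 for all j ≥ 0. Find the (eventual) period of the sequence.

3

a[0] = 8, a[1] = 3, a[2] = 10, a[3] = 8.
Since a[3] = a[0] = 8, the sequence is periodic with period 3.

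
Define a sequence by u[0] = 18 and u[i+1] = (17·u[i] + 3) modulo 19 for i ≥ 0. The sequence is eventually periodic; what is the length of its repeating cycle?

u[0] = 18, u[1] = 5, u[2] = 12, u[3] = 17, u[4] = 7, u[5] = 8, u[6] = 6, u[7] = 10, u[8] = 2, u[9] = 18.
The sequence repeats with period 9.

9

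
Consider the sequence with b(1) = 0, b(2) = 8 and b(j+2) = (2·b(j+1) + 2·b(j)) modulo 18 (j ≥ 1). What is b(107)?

Listing terms: b(1) = 0; b(2) = 8; b(3) = 16; b(4) = 12; b(5) = 2; b(6) = 10; b(7) = 6; b(8) = 14; b(9) = 4; b(10) = 0; b(11) = 8.
The sequence repeats with period 9.
So b(107) = b(1 + ((107-1) mod 9)) = b(8) = 14.

14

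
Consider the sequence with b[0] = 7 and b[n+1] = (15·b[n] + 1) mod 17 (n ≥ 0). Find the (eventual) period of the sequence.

8

Listing terms: b[0] = 7; b[1] = 4; b[2] = 10; b[3] = 15; b[4] = 5; b[5] = 8; b[6] = 2; b[7] = 14; b[8] = 7.
Since b[8] = b[0] = 7, the sequence is periodic with period 8.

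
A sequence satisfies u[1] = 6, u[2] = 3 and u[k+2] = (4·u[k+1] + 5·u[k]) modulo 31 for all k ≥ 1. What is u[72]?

2

u[1] = 6,  u[2] = 3,  u[3] = 11,  u[4] = 28,  u[5] = 12,  u[6] = 2,  u[7] = 6,  u[8] = 3.
Since (u[7], u[8]) = (u[1], u[2]) = (6, 3) (two consecutive terms determine the rest), the sequence is periodic with period 6.
(72 - 1) mod 6 = 5, so u[72] = u[6] = 2.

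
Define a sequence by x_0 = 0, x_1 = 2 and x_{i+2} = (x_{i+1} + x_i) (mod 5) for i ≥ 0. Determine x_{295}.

Computing terms: x_0 = 0; x_1 = 2; x_2 = 2; x_3 = 4; x_4 = 1; x_5 = 0; x_6 = 1; x_7 = 1; x_8 = 2; x_9 = 3; x_{10} = 0; x_{11} = 3; x_{12} = 3; x_{13} = 1; x_{14} = 4; x_{15} = 0; x_{16} = 4; x_{17} = 4; x_{18} = 3; x_{19} = 2; x_{20} = 0; x_{21} = 2.
The sequence repeats with period 20.
(295 - 0) mod 20 = 15, so x_{295} = x_{15} = 0.

0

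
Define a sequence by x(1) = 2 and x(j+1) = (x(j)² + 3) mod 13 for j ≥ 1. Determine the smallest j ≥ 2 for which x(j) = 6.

We have x(1) = 2, x(2) = 7, x(3) = 0, x(4) = 3, x(5) = 12, x(6) = 4, x(7) = 6, x(8) = 0.
Since x(8) = x(3) = 0, the sequence is eventually periodic: after a pre-period of length 2 it cycles with period 5.
The value 6 first appears (with j ≥ 2) at x(7).

7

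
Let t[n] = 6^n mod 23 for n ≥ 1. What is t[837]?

6

Listing terms: t[1] = 6; t[2] = 13; t[3] = 9; t[4] = 8; t[5] = 2; t[6] = 12; t[7] = 3; t[8] = 18; t[9] = 16; t[10] = 4; t[11] = 1; t[12] = 6.
Since t[12] = t[1] = 6, the sequence is periodic with period 11.
(837 - 1) mod 11 = 0, so t[837] = t[1] = 6.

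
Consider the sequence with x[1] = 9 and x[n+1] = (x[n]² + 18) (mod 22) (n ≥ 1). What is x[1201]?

21

x[1] = 9; x[2] = 11; x[3] = 7; x[4] = 1; x[5] = 19; x[6] = 5; x[7] = 21; x[8] = 19.
Since x[8] = x[5] = 19, the sequence is eventually periodic: after a pre-period of length 4 it cycles with period 3.
For n ≥ 5, x[n] depends only on (n - 5) mod 3. (1201 - 5) mod 3 = 2, so x[1201] = x[7] = 21.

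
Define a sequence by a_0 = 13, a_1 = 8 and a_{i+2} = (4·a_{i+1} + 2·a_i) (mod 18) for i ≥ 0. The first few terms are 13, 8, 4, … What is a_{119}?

14

Computing terms: a_0 = 13, a_1 = 8, a_2 = 4, a_3 = 14, a_4 = 10, a_5 = 14, a_6 = 4, a_7 = 8, a_8 = 4.
Since (a_7, a_8) = (a_1, a_2) = (8, 4) (two consecutive terms determine the rest), the sequence is eventually periodic: after a pre-period of length 1 it cycles with period 6.
For i ≥ 1, a_i depends only on (i - 1) mod 6. (119 - 1) mod 6 = 4, so a_{119} = a_5 = 14.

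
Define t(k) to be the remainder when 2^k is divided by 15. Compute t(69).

2

Listing terms: t(1) = 2,  t(2) = 4,  t(3) = 8,  t(4) = 1,  t(5) = 2.
Since t(5) = t(1) = 2, the sequence is periodic with period 4.
So t(69) = t(1 + ((69-1) mod 4)) = t(1) = 2.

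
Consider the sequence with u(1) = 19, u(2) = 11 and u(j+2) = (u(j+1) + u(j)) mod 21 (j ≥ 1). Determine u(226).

Listing terms: u(1) = 19,  u(2) = 11,  u(3) = 9,  u(4) = 20,  u(5) = 8,  u(6) = 7,  u(7) = 15,  u(8) = 1,  u(9) = 16,  u(10) = 17,  u(11) = 12,  u(12) = 8,  u(13) = 20,  u(14) = 7,  u(15) = 6,  u(16) = 13,  u(17) = 19,  u(18) = 11.
Since (u(17), u(18)) = (u(1), u(2)) = (19, 11) (two consecutive terms determine the rest), the sequence is periodic with period 16.
(226 - 1) mod 16 = 1, so u(226) = u(2) = 11.

11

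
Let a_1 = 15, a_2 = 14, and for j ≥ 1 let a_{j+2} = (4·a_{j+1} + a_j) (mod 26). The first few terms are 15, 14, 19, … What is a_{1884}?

10

Computing terms: a_1 = 15, a_2 = 14, a_3 = 19, a_4 = 12, a_5 = 15, a_6 = 20, a_7 = 17, a_8 = 10, a_9 = 5, a_{10} = 4, a_{11} = 21, a_{12} = 10, a_{13} = 9, a_{14} = 20, a_{15} = 11, a_{16} = 12, a_{17} = 7, a_{18} = 14, a_{19} = 11, a_{20} = 6, a_{21} = 9, a_{22} = 16, a_{23} = 21, a_{24} = 22, a_{25} = 5, a_{26} = 16, a_{27} = 17, a_{28} = 6, a_{29} = 15, a_{30} = 14.
Since (a_{29}, a_{30}) = (a_1, a_2) = (15, 14) (two consecutive terms determine the rest), the sequence is periodic with period 28.
(1884 - 1) mod 28 = 7, so a_{1884} = a_8 = 10.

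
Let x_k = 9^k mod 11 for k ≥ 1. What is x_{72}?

We have x_1 = 9,  x_2 = 4,  x_3 = 3,  x_4 = 5,  x_5 = 1,  x_6 = 9.
The sequence repeats with period 5.
So x_{72} = x_{1 + ((72-1) mod 5)} = x_2 = 4.

4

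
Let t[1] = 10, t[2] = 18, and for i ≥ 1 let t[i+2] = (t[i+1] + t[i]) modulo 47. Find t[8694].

We have t[1] = 10; t[2] = 18; t[3] = 28; t[4] = 46; t[5] = 27; t[6] = 26; t[7] = 6; t[8] = 32; t[9] = 38; t[10] = 23; t[11] = 14; t[12] = 37; t[13] = 4; t[14] = 41; t[15] = 45; t[16] = 39; t[17] = 37; t[18] = 29; t[19] = 19; t[20] = 1; t[21] = 20; t[22] = 21; t[23] = 41; t[24] = 15; t[25] = 9; t[26] = 24; t[27] = 33; t[28] = 10; t[29] = 43; t[30] = 6; t[31] = 2; t[32] = 8; t[33] = 10; t[34] = 18.
The sequence repeats with period 32.
So t[8694] = t[1 + ((8694-1) mod 32)] = t[22] = 21.

21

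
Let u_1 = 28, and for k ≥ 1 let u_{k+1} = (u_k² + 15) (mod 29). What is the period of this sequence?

3

Computing terms: u_1 = 28; u_2 = 16; u_3 = 10; u_4 = 28.
Since u_4 = u_1 = 28, the sequence is periodic with period 3.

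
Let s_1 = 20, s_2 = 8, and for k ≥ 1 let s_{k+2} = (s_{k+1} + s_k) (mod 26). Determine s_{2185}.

Listing terms: s_1 = 20,  s_2 = 8,  s_3 = 2,  s_4 = 10,  s_5 = 12,  s_6 = 22,  s_7 = 8,  s_8 = 4,  s_9 = 12,  s_{10} = 16,  s_{11} = 2,  s_{12} = 18,  s_{13} = 20,  s_{14} = 12,  s_{15} = 6,  s_{16} = 18,  s_{17} = 24,  s_{18} = 16,  s_{19} = 14,  s_{20} = 4,  s_{21} = 18,  s_{22} = 22,  s_{23} = 14,  s_{24} = 10,  s_{25} = 24,  s_{26} = 8,  s_{27} = 6,  s_{28} = 14,  s_{29} = 20,  s_{30} = 8.
Since (s_{29}, s_{30}) = (s_1, s_2) = (20, 8) (two consecutive terms determine the rest), the sequence is periodic with period 28.
(2185 - 1) mod 28 = 0, so s_{2185} = s_1 = 20.

20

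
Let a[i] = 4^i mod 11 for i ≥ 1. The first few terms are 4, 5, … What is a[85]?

We have a[1] = 4,  a[2] = 5,  a[3] = 9,  a[4] = 3,  a[5] = 1,  a[6] = 4.
Since a[6] = a[1] = 4, the sequence is periodic with period 5.
So a[85] = a[1 + ((85-1) mod 5)] = a[5] = 1.

1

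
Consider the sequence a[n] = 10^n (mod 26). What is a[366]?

14

Computing terms: a[0] = 1,  a[1] = 10,  a[2] = 22,  a[3] = 12,  a[4] = 16,  a[5] = 4,  a[6] = 14,  a[7] = 10.
Since a[7] = a[1] = 10, the sequence is eventually periodic: after a pre-period of length 1 it cycles with period 6.
For n ≥ 1, a[n] depends only on (n - 1) mod 6. (366 - 1) mod 6 = 5, so a[366] = a[6] = 14.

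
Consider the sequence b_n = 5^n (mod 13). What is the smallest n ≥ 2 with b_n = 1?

b_1 = 5,  b_2 = 12,  b_3 = 8,  b_4 = 1,  b_5 = 5.
The sequence repeats with period 4.
The value 1 first appears (with n ≥ 2) at b_4.

4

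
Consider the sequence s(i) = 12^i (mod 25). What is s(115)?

18

We have s(1) = 12, s(2) = 19, s(3) = 3, s(4) = 11, s(5) = 7, s(6) = 9, s(7) = 8, s(8) = 21, s(9) = 2, s(10) = 24, s(11) = 13, s(12) = 6, s(13) = 22, s(14) = 14, s(15) = 18, s(16) = 16, s(17) = 17, s(18) = 4, s(19) = 23, s(20) = 1, s(21) = 12.
Since s(21) = s(1) = 12, the sequence is periodic with period 20.
(115 - 1) mod 20 = 14, so s(115) = s(15) = 18.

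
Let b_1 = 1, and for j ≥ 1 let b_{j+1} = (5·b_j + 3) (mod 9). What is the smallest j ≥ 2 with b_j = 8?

2

Computing terms: b_1 = 1; b_2 = 8; b_3 = 7; b_4 = 2; b_5 = 4; b_6 = 5; b_7 = 1.
Since b_7 = b_1 = 1, the sequence is periodic with period 6.
The value 8 first appears (with j ≥ 2) at b_2.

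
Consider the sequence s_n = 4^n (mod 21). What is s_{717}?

Computing terms: s_0 = 1, s_1 = 4, s_2 = 16, s_3 = 1.
The sequence repeats with period 3.
(717 - 0) mod 3 = 0, so s_{717} = s_0 = 1.

1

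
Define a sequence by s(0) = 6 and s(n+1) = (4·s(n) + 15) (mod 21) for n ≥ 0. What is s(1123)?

18

We have s(0) = 6,  s(1) = 18,  s(2) = 3,  s(3) = 6.
The sequence repeats with period 3.
So s(1123) = s(0 + ((1123-0) mod 3)) = s(1) = 18.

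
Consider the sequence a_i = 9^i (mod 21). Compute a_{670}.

Computing terms: a_1 = 9; a_2 = 18; a_3 = 15; a_4 = 9.
Since a_4 = a_1 = 9, the sequence is periodic with period 3.
(670 - 1) mod 3 = 0, so a_{670} = a_1 = 9.

9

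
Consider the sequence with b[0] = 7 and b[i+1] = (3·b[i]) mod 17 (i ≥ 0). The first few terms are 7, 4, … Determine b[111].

Listing terms: b[0] = 7,  b[1] = 4,  b[2] = 12,  b[3] = 2,  b[4] = 6,  b[5] = 1,  b[6] = 3,  b[7] = 9,  b[8] = 10,  b[9] = 13,  b[10] = 5,  b[11] = 15,  b[12] = 11,  b[13] = 16,  b[14] = 14,  b[15] = 8,  b[16] = 7.
Since b[16] = b[0] = 7, the sequence is periodic with period 16.
(111 - 0) mod 16 = 15, so b[111] = b[15] = 8.

8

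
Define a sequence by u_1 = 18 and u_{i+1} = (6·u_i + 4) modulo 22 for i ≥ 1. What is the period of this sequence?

Listing terms: u_1 = 18, u_2 = 2, u_3 = 16, u_4 = 12, u_5 = 10, u_6 = 20, u_7 = 14, u_8 = 0, u_9 = 4, u_{10} = 6, u_{11} = 18.
Since u_{11} = u_1 = 18, the sequence is periodic with period 10.

10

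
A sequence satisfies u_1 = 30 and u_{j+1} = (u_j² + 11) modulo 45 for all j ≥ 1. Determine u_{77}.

We have u_1 = 30; u_2 = 11; u_3 = 42; u_4 = 20; u_5 = 6; u_6 = 2; u_7 = 15; u_8 = 11.
Since u_8 = u_2 = 11, the sequence is eventually periodic: after a pre-period of length 1 it cycles with period 6.
For j ≥ 2, u_j depends only on (j - 2) mod 6. (77 - 2) mod 6 = 3, so u_{77} = u_5 = 6.

6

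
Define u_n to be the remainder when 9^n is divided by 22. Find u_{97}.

15

Listing terms: u_1 = 9,  u_2 = 15,  u_3 = 3,  u_4 = 5,  u_5 = 1,  u_6 = 9.
The sequence repeats with period 5.
So u_{97} = u_{1 + ((97-1) mod 5)} = u_2 = 15.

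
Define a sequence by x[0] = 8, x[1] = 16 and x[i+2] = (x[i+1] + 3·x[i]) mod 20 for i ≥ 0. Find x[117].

Listing terms: x[0] = 8,  x[1] = 16,  x[2] = 0,  x[3] = 8,  x[4] = 8,  x[5] = 12,  x[6] = 16,  x[7] = 12,  x[8] = 0,  x[9] = 16,  x[10] = 16,  x[11] = 4,  x[12] = 12,  x[13] = 4,  x[14] = 0,  x[15] = 12,  x[16] = 12,  x[17] = 8,  x[18] = 4,  x[19] = 8,  x[20] = 0,  x[21] = 4,  x[22] = 4,  x[23] = 16,  x[24] = 8,  x[25] = 16.
The sequence repeats with period 24.
So x[117] = x[0 + ((117-0) mod 24)] = x[21] = 4.

4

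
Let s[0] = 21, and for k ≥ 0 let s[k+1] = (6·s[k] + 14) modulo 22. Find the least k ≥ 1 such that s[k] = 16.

Listing terms: s[0] = 21, s[1] = 8, s[2] = 18, s[3] = 12, s[4] = 20, s[5] = 2, s[6] = 4, s[7] = 16, s[8] = 0, s[9] = 14, s[10] = 10, s[11] = 8.
Since s[11] = s[1] = 8, the sequence is eventually periodic: after a pre-period of length 1 it cycles with period 10.
The value 16 first appears (with k ≥ 1) at s[7].

7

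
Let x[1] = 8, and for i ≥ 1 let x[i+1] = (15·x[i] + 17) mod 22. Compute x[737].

16

We have x[1] = 8,  x[2] = 5,  x[3] = 4,  x[4] = 11,  x[5] = 6,  x[6] = 19,  x[7] = 16,  x[8] = 15,  x[9] = 0,  x[10] = 17,  x[11] = 8.
Since x[11] = x[1] = 8, the sequence is periodic with period 10.
(737 - 1) mod 10 = 6, so x[737] = x[7] = 16.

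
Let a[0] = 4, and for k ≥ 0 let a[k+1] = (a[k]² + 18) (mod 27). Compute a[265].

7

Listing terms: a[0] = 4,  a[1] = 7,  a[2] = 13,  a[3] = 25,  a[4] = 22,  a[5] = 16,  a[6] = 4.
Since a[6] = a[0] = 4, the sequence is periodic with period 6.
So a[265] = a[0 + ((265-0) mod 6)] = a[1] = 7.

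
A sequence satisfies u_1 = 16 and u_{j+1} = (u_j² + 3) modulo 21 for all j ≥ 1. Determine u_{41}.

7

u_1 = 16,  u_2 = 7,  u_3 = 10,  u_4 = 19,  u_5 = 7.
Since u_5 = u_2 = 7, the sequence is eventually periodic: after a pre-period of length 1 it cycles with period 3.
For j ≥ 2, u_j depends only on (j - 2) mod 3. (41 - 2) mod 3 = 0, so u_{41} = u_2 = 7.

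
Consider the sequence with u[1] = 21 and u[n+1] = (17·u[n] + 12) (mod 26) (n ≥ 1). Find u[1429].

Computing terms: u[1] = 21, u[2] = 5, u[3] = 19, u[4] = 23, u[5] = 13, u[6] = 25, u[7] = 21.
Since u[7] = u[1] = 21, the sequence is periodic with period 6.
So u[1429] = u[1 + ((1429-1) mod 6)] = u[1] = 21.

21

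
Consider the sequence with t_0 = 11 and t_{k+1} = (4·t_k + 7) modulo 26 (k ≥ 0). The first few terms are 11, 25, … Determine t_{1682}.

3

Listing terms: t_0 = 11, t_1 = 25, t_2 = 3, t_3 = 19, t_4 = 5, t_5 = 1, t_6 = 11.
Since t_6 = t_0 = 11, the sequence is periodic with period 6.
(1682 - 0) mod 6 = 2, so t_{1682} = t_2 = 3.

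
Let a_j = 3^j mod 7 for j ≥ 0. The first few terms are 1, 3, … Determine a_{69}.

Listing terms: a_0 = 1; a_1 = 3; a_2 = 2; a_3 = 6; a_4 = 4; a_5 = 5; a_6 = 1.
The sequence repeats with period 6.
(69 - 0) mod 6 = 3, so a_{69} = a_3 = 6.

6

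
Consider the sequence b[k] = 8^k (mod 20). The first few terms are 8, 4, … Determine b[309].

8

Listing terms: b[1] = 8; b[2] = 4; b[3] = 12; b[4] = 16; b[5] = 8.
Since b[5] = b[1] = 8, the sequence is periodic with period 4.
So b[309] = b[1 + ((309-1) mod 4)] = b[1] = 8.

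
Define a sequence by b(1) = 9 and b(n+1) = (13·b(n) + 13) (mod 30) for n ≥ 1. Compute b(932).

Listing terms: b(1) = 9,  b(2) = 10,  b(3) = 23,  b(4) = 12,  b(5) = 19,  b(6) = 20,  b(7) = 3,  b(8) = 22,  b(9) = 29,  b(10) = 0,  b(11) = 13,  b(12) = 2,  b(13) = 9.
The sequence repeats with period 12.
(932 - 1) mod 12 = 7, so b(932) = b(8) = 22.

22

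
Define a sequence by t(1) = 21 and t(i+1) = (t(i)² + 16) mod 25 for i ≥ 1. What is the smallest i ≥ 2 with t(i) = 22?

5

Computing terms: t(1) = 21,  t(2) = 7,  t(3) = 15,  t(4) = 16,  t(5) = 22,  t(6) = 0,  t(7) = 16.
Since t(7) = t(4) = 16, the sequence is eventually periodic: after a pre-period of length 3 it cycles with period 3.
The value 22 first appears (with i ≥ 2) at t(5).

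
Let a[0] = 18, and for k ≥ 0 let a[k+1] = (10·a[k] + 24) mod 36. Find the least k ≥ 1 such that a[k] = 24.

Listing terms: a[0] = 18; a[1] = 24; a[2] = 12; a[3] = 0; a[4] = 24.
Since a[4] = a[1] = 24, the sequence is eventually periodic: after a pre-period of length 1 it cycles with period 3.
The value 24 first appears (with k ≥ 1) at a[1].

1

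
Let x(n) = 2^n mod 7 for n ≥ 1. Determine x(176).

4

Computing terms: x(1) = 2; x(2) = 4; x(3) = 1; x(4) = 2.
The sequence repeats with period 3.
(176 - 1) mod 3 = 1, so x(176) = x(2) = 4.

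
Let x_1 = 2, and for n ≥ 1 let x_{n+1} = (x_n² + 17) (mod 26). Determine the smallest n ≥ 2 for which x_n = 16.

3

Computing terms: x_1 = 2; x_2 = 21; x_3 = 16; x_4 = 13; x_5 = 4; x_6 = 7; x_7 = 14; x_8 = 5; x_9 = 16.
Since x_9 = x_3 = 16, the sequence is eventually periodic: after a pre-period of length 2 it cycles with period 6.
The value 16 first appears (with n ≥ 2) at x_3.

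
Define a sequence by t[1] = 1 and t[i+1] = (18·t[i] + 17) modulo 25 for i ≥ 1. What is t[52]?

t[1] = 1,  t[2] = 10,  t[3] = 22,  t[4] = 13,  t[5] = 1.
Since t[5] = t[1] = 1, the sequence is periodic with period 4.
(52 - 1) mod 4 = 3, so t[52] = t[4] = 13.

13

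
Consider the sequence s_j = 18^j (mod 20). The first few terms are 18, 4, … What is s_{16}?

We have s_1 = 18, s_2 = 4, s_3 = 12, s_4 = 16, s_5 = 8, s_6 = 4.
Since s_6 = s_2 = 4, the sequence is eventually periodic: after a pre-period of length 1 it cycles with period 4.
For j ≥ 2, s_j depends only on (j - 2) mod 4. (16 - 2) mod 4 = 2, so s_{16} = s_4 = 16.

16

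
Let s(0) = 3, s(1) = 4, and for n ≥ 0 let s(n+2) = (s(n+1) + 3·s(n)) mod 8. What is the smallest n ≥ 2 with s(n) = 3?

5

s(0) = 3; s(1) = 4; s(2) = 5; s(3) = 1; s(4) = 0; s(5) = 3; s(6) = 3; s(7) = 4.
Since (s(6), s(7)) = (s(0), s(1)) = (3, 4) (two consecutive terms determine the rest), the sequence is periodic with period 6.
The value 3 first appears (with n ≥ 2) at s(5).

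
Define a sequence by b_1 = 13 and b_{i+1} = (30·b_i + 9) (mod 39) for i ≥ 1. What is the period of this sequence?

Listing terms: b_1 = 13, b_2 = 9, b_3 = 6, b_4 = 33, b_5 = 24, b_6 = 27, b_7 = 0, b_8 = 9.
Since b_8 = b_2 = 9, the sequence is eventually periodic: after a pre-period of length 1 it cycles with period 6.

6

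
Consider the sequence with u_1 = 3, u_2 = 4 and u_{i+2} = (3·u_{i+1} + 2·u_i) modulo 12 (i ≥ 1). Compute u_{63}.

6

Computing terms: u_1 = 3,  u_2 = 4,  u_3 = 6,  u_4 = 2,  u_5 = 6,  u_6 = 10,  u_7 = 6,  u_8 = 2.
Since (u_7, u_8) = (u_3, u_4) = (6, 2) (two consecutive terms determine the rest), the sequence is eventually periodic: after a pre-period of length 2 it cycles with period 4.
For i ≥ 3, u_i depends only on (i - 3) mod 4. (63 - 3) mod 4 = 0, so u_{63} = u_3 = 6.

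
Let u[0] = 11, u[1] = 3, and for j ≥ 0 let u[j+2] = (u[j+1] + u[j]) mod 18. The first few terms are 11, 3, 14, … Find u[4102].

We have u[0] = 11; u[1] = 3; u[2] = 14; u[3] = 17; u[4] = 13; u[5] = 12; u[6] = 7; u[7] = 1; u[8] = 8; u[9] = 9; u[10] = 17; u[11] = 8; u[12] = 7; u[13] = 15; u[14] = 4; u[15] = 1; u[16] = 5; u[17] = 6; u[18] = 11; u[19] = 17; u[20] = 10; u[21] = 9; u[22] = 1; u[23] = 10; u[24] = 11; u[25] = 3.
Since (u[24], u[25]) = (u[0], u[1]) = (11, 3) (two consecutive terms determine the rest), the sequence is periodic with period 24.
(4102 - 0) mod 24 = 22, so u[4102] = u[22] = 1.

1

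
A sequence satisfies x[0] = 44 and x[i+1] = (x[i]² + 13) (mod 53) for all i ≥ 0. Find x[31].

6

We have x[0] = 44; x[1] = 41; x[2] = 51; x[3] = 17; x[4] = 37; x[5] = 4; x[6] = 29; x[7] = 6; x[8] = 49; x[9] = 29.
Since x[9] = x[6] = 29, the sequence is eventually periodic: after a pre-period of length 6 it cycles with period 3.
For i ≥ 6, x[i] depends only on (i - 6) mod 3. (31 - 6) mod 3 = 1, so x[31] = x[7] = 6.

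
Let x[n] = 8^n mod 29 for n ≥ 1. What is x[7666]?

9

Listing terms: x[1] = 8, x[2] = 6, x[3] = 19, x[4] = 7, x[5] = 27, x[6] = 13, x[7] = 17, x[8] = 20, x[9] = 15, x[10] = 4, x[11] = 3, x[12] = 24, x[13] = 18, x[14] = 28, x[15] = 21, x[16] = 23, x[17] = 10, x[18] = 22, x[19] = 2, x[20] = 16, x[21] = 12, x[22] = 9, x[23] = 14, x[24] = 25, x[25] = 26, x[26] = 5, x[27] = 11, x[28] = 1, x[29] = 8.
Since x[29] = x[1] = 8, the sequence is periodic with period 28.
So x[7666] = x[1 + ((7666-1) mod 28)] = x[22] = 9.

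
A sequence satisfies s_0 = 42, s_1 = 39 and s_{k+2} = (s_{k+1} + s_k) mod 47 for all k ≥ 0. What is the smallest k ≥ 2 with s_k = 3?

15

s_0 = 42,  s_1 = 39,  s_2 = 34,  s_3 = 26,  s_4 = 13,  s_5 = 39,  s_6 = 5,  s_7 = 44,  s_8 = 2,  s_9 = 46,  s_{10} = 1,  s_{11} = 0,  s_{12} = 1,  s_{13} = 1,  s_{14} = 2,  s_{15} = 3,  s_{16} = 5,  s_{17} = 8,  s_{18} = 13,  s_{19} = 21,  s_{20} = 34,  s_{21} = 8,  s_{22} = 42,  s_{23} = 3,  s_{24} = 45,  s_{25} = 1,  s_{26} = 46,  s_{27} = 0,  s_{28} = 46,  s_{29} = 46,  s_{30} = 45,  s_{31} = 44,  s_{32} = 42,  s_{33} = 39.
The sequence repeats with period 32.
The value 3 first appears (with k ≥ 2) at s_{15}.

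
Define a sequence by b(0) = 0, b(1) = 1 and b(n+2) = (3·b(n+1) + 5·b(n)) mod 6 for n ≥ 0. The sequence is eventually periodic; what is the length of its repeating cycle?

Computing terms: b(0) = 0, b(1) = 1, b(2) = 3, b(3) = 2, b(4) = 3, b(5) = 1, b(6) = 0, b(7) = 5, b(8) = 3, b(9) = 4, b(10) = 3, b(11) = 5, b(12) = 0, b(13) = 1.
Since (b(12), b(13)) = (b(0), b(1)) = (0, 1) (two consecutive terms determine the rest), the sequence is periodic with period 12.

12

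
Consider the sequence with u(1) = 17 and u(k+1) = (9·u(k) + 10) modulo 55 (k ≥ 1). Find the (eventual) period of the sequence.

u(1) = 17, u(2) = 53, u(3) = 47, u(4) = 48, u(5) = 2, u(6) = 28, u(7) = 42, u(8) = 3, u(9) = 37, u(10) = 13, u(11) = 17.
The sequence repeats with period 10.

10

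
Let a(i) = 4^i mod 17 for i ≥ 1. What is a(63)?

13

We have a(1) = 4; a(2) = 16; a(3) = 13; a(4) = 1; a(5) = 4.
Since a(5) = a(1) = 4, the sequence is periodic with period 4.
(63 - 1) mod 4 = 2, so a(63) = a(3) = 13.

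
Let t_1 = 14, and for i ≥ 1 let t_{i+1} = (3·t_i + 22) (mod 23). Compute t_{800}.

Computing terms: t_1 = 14, t_2 = 18, t_3 = 7, t_4 = 20, t_5 = 13, t_6 = 15, t_7 = 21, t_8 = 16, t_9 = 1, t_{10} = 2, t_{11} = 5, t_{12} = 14.
The sequence repeats with period 11.
So t_{800} = t_{1 + ((800-1) mod 11)} = t_8 = 16.

16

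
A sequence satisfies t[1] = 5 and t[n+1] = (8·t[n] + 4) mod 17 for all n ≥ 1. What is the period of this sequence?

8

We have t[1] = 5; t[2] = 10; t[3] = 16; t[4] = 13; t[5] = 6; t[6] = 1; t[7] = 12; t[8] = 15; t[9] = 5.
The sequence repeats with period 8.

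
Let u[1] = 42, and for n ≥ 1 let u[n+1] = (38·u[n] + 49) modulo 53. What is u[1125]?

20

We have u[1] = 42; u[2] = 2; u[3] = 19; u[4] = 29; u[5] = 38; u[6] = 9; u[7] = 20; u[8] = 14; u[9] = 51; u[10] = 26; u[11] = 30; u[12] = 23; u[13] = 22; u[14] = 37; u[15] = 24; u[16] = 7; u[17] = 50; u[18] = 41; u[19] = 17; u[20] = 6; u[21] = 12; u[22] = 28; u[23] = 0; u[24] = 49; u[25] = 3; u[26] = 4; u[27] = 42.
Since u[27] = u[1] = 42, the sequence is periodic with period 26.
So u[1125] = u[1 + ((1125-1) mod 26)] = u[7] = 20.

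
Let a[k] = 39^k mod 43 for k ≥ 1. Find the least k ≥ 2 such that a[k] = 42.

7

We have a[1] = 39,  a[2] = 16,  a[3] = 22,  a[4] = 41,  a[5] = 8,  a[6] = 11,  a[7] = 42,  a[8] = 4,  a[9] = 27,  a[10] = 21,  a[11] = 2,  a[12] = 35,  a[13] = 32,  a[14] = 1,  a[15] = 39.
Since a[15] = a[1] = 39, the sequence is periodic with period 14.
The value 42 first appears (with k ≥ 2) at a[7].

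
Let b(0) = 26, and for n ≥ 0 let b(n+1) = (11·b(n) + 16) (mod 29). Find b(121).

We have b(0) = 26, b(1) = 12, b(2) = 3, b(3) = 20, b(4) = 4, b(5) = 2, b(6) = 9, b(7) = 28, b(8) = 5, b(9) = 13, b(10) = 14, b(11) = 25, b(12) = 1, b(13) = 27, b(14) = 23, b(15) = 8, b(16) = 17, b(17) = 0, b(18) = 16, b(19) = 18, b(20) = 11, b(21) = 21, b(22) = 15, b(23) = 7, b(24) = 6, b(25) = 24, b(26) = 19, b(27) = 22, b(28) = 26.
The sequence repeats with period 28.
So b(121) = b(0 + ((121-0) mod 28)) = b(9) = 13.

13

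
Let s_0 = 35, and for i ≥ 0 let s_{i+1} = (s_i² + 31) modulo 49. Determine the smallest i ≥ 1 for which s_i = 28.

3

We have s_0 = 35,  s_1 = 31,  s_2 = 12,  s_3 = 28,  s_4 = 31.
Since s_4 = s_1 = 31, the sequence is eventually periodic: after a pre-period of length 1 it cycles with period 3.
The value 28 first appears (with i ≥ 1) at s_3.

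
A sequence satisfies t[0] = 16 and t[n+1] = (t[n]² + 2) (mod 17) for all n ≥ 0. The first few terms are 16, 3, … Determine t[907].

4

Computing terms: t[0] = 16, t[1] = 3, t[2] = 11, t[3] = 4, t[4] = 1, t[5] = 3.
Since t[5] = t[1] = 3, the sequence is eventually periodic: after a pre-period of length 1 it cycles with period 4.
For n ≥ 1, t[n] depends only on (n - 1) mod 4. (907 - 1) mod 4 = 2, so t[907] = t[3] = 4.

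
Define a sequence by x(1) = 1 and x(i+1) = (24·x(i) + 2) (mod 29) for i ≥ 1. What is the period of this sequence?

We have x(1) = 1,  x(2) = 26,  x(3) = 17,  x(4) = 4,  x(5) = 11,  x(6) = 5,  x(7) = 6,  x(8) = 1.
Since x(8) = x(1) = 1, the sequence is periodic with period 7.

7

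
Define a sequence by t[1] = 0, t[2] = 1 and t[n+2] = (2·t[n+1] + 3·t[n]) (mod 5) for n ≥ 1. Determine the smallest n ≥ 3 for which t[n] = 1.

Listing terms: t[1] = 0; t[2] = 1; t[3] = 2; t[4] = 2; t[5] = 0; t[6] = 1.
The sequence repeats with period 4.
The value 1 next appears (with n ≥ 3) at t[6].

6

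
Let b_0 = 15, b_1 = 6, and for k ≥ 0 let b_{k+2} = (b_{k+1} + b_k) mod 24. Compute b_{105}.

Computing terms: b_0 = 15; b_1 = 6; b_2 = 21; b_3 = 3; b_4 = 0; b_5 = 3; b_6 = 3; b_7 = 6; b_8 = 9; b_9 = 15; b_{10} = 0; b_{11} = 15; b_{12} = 15; b_{13} = 6.
The sequence repeats with period 12.
So b_{105} = b_{0 + ((105-0) mod 12)} = b_9 = 15.

15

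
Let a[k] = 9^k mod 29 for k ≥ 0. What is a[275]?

We have a[0] = 1,  a[1] = 9,  a[2] = 23,  a[3] = 4,  a[4] = 7,  a[5] = 5,  a[6] = 16,  a[7] = 28,  a[8] = 20,  a[9] = 6,  a[10] = 25,  a[11] = 22,  a[12] = 24,  a[13] = 13,  a[14] = 1.
Since a[14] = a[0] = 1, the sequence is periodic with period 14.
(275 - 0) mod 14 = 9, so a[275] = a[9] = 6.

6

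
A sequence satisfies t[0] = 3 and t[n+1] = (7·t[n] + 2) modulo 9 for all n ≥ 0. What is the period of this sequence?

9

Computing terms: t[0] = 3, t[1] = 5, t[2] = 1, t[3] = 0, t[4] = 2, t[5] = 7, t[6] = 6, t[7] = 8, t[8] = 4, t[9] = 3.
Since t[9] = t[0] = 3, the sequence is periodic with period 9.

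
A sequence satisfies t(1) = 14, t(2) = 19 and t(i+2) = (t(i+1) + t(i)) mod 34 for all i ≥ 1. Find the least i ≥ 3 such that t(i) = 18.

4

t(1) = 14,  t(2) = 19,  t(3) = 33,  t(4) = 18,  t(5) = 17,  t(6) = 1,  t(7) = 18,  t(8) = 19,  t(9) = 3,  t(10) = 22,  t(11) = 25,  t(12) = 13,  t(13) = 4,  t(14) = 17,  t(15) = 21,  t(16) = 4,  t(17) = 25,  t(18) = 29,  t(19) = 20,  t(20) = 15,  t(21) = 1,  t(22) = 16,  t(23) = 17,  t(24) = 33,  t(25) = 16,  t(26) = 15,  t(27) = 31,  t(28) = 12,  t(29) = 9,  t(30) = 21,  t(31) = 30,  t(32) = 17,  t(33) = 13,  t(34) = 30,  t(35) = 9,  t(36) = 5,  t(37) = 14,  t(38) = 19.
Since (t(37), t(38)) = (t(1), t(2)) = (14, 19) (two consecutive terms determine the rest), the sequence is periodic with period 36.
The value 18 first appears (with i ≥ 3) at t(4).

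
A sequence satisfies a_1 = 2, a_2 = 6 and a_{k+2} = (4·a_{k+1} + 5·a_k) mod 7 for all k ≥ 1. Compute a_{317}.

1

Listing terms: a_1 = 2; a_2 = 6; a_3 = 6; a_4 = 5; a_5 = 1; a_6 = 1; a_7 = 2; a_8 = 6.
Since (a_7, a_8) = (a_1, a_2) = (2, 6) (two consecutive terms determine the rest), the sequence is periodic with period 6.
So a_{317} = a_{1 + ((317-1) mod 6)} = a_5 = 1.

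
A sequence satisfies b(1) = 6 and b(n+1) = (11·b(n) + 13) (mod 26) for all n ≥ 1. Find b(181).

6

b(1) = 6,  b(2) = 1,  b(3) = 24,  b(4) = 17,  b(5) = 18,  b(6) = 3,  b(7) = 20,  b(8) = 25,  b(9) = 2,  b(10) = 9,  b(11) = 8,  b(12) = 23,  b(13) = 6.
Since b(13) = b(1) = 6, the sequence is periodic with period 12.
(181 - 1) mod 12 = 0, so b(181) = b(1) = 6.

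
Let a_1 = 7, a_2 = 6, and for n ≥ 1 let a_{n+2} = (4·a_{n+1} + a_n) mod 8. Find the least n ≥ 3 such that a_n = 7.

3

a_1 = 7, a_2 = 6, a_3 = 7, a_4 = 2, a_5 = 7, a_6 = 6.
Since (a_5, a_6) = (a_1, a_2) = (7, 6) (two consecutive terms determine the rest), the sequence is periodic with period 4.
The value 7 first appears (with n ≥ 3) at a_3.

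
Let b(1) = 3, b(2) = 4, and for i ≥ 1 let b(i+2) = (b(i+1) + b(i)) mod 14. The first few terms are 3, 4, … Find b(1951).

9

We have b(1) = 3; b(2) = 4; b(3) = 7; b(4) = 11; b(5) = 4; b(6) = 1; b(7) = 5; b(8) = 6; b(9) = 11; b(10) = 3; b(11) = 0; b(12) = 3; b(13) = 3; b(14) = 6; b(15) = 9; b(16) = 1; b(17) = 10; b(18) = 11; b(19) = 7; b(20) = 4; b(21) = 11; b(22) = 1; b(23) = 12; b(24) = 13; b(25) = 11; b(26) = 10; b(27) = 7; b(28) = 3; b(29) = 10; b(30) = 13; b(31) = 9; b(32) = 8; b(33) = 3; b(34) = 11; b(35) = 0; b(36) = 11; b(37) = 11; b(38) = 8; b(39) = 5; b(40) = 13; b(41) = 4; b(42) = 3; b(43) = 7; b(44) = 10; b(45) = 3; b(46) = 13; b(47) = 2; b(48) = 1; b(49) = 3; b(50) = 4.
Since (b(49), b(50)) = (b(1), b(2)) = (3, 4) (two consecutive terms determine the rest), the sequence is periodic with period 48.
(1951 - 1) mod 48 = 30, so b(1951) = b(31) = 9.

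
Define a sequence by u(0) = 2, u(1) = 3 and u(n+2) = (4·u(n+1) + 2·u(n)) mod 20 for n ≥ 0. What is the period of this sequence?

4

Computing terms: u(0) = 2; u(1) = 3; u(2) = 16; u(3) = 10; u(4) = 12; u(5) = 8; u(6) = 16; u(7) = 0; u(8) = 12; u(9) = 8.
Since (u(8), u(9)) = (u(4), u(5)) = (12, 8) (two consecutive terms determine the rest), the sequence is eventually periodic: after a pre-period of length 4 it cycles with period 4.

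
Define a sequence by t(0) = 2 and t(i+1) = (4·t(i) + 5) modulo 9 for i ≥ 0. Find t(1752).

Computing terms: t(0) = 2, t(1) = 4, t(2) = 3, t(3) = 8, t(4) = 1, t(5) = 0, t(6) = 5, t(7) = 7, t(8) = 6, t(9) = 2.
Since t(9) = t(0) = 2, the sequence is periodic with period 9.
(1752 - 0) mod 9 = 6, so t(1752) = t(6) = 5.

5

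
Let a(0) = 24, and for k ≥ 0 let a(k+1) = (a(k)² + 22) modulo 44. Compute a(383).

a(0) = 24,  a(1) = 26,  a(2) = 38,  a(3) = 14,  a(4) = 42,  a(5) = 26.
Since a(5) = a(1) = 26, the sequence is eventually periodic: after a pre-period of length 1 it cycles with period 4.
For k ≥ 1, a(k) depends only on (k - 1) mod 4. (383 - 1) mod 4 = 2, so a(383) = a(3) = 14.

14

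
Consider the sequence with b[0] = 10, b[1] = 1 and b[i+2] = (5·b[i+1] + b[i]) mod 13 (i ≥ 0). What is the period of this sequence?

12

Computing terms: b[0] = 10; b[1] = 1; b[2] = 2; b[3] = 11; b[4] = 5; b[5] = 10; b[6] = 3; b[7] = 12; b[8] = 11; b[9] = 2; b[10] = 8; b[11] = 3; b[12] = 10; b[13] = 1.
Since (b[12], b[13]) = (b[0], b[1]) = (10, 1) (two consecutive terms determine the rest), the sequence is periodic with period 12.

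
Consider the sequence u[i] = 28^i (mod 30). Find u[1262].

u[1] = 28, u[2] = 4, u[3] = 22, u[4] = 16, u[5] = 28.
The sequence repeats with period 4.
So u[1262] = u[1 + ((1262-1) mod 4)] = u[2] = 4.

4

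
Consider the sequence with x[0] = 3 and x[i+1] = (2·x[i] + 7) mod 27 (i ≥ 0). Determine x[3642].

12

Computing terms: x[0] = 3,  x[1] = 13,  x[2] = 6,  x[3] = 19,  x[4] = 18,  x[5] = 16,  x[6] = 12,  x[7] = 4,  x[8] = 15,  x[9] = 10,  x[10] = 0,  x[11] = 7,  x[12] = 21,  x[13] = 22,  x[14] = 24,  x[15] = 1,  x[16] = 9,  x[17] = 25,  x[18] = 3.
Since x[18] = x[0] = 3, the sequence is periodic with period 18.
So x[3642] = x[0 + ((3642-0) mod 18)] = x[6] = 12.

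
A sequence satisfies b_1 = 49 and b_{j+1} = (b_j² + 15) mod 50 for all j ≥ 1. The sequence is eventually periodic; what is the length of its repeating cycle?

4

Computing terms: b_1 = 49, b_2 = 16, b_3 = 21, b_4 = 6, b_5 = 1, b_6 = 16.
Since b_6 = b_2 = 16, the sequence is eventually periodic: after a pre-period of length 1 it cycles with period 4.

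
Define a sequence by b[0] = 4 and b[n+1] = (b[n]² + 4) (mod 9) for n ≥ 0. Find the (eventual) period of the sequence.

Listing terms: b[0] = 4, b[1] = 2, b[2] = 8, b[3] = 5, b[4] = 2.
Since b[4] = b[1] = 2, the sequence is eventually periodic: after a pre-period of length 1 it cycles with period 3.

3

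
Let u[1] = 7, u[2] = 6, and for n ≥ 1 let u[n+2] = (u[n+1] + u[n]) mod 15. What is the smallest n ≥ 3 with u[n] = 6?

6

Computing terms: u[1] = 7, u[2] = 6, u[3] = 13, u[4] = 4, u[5] = 2, u[6] = 6, u[7] = 8, u[8] = 14, u[9] = 7, u[10] = 6.
The sequence repeats with period 8.
The value 6 first appears (with n ≥ 3) at u[6].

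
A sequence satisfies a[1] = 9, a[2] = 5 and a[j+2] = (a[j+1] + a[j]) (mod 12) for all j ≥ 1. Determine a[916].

7

a[1] = 9; a[2] = 5; a[3] = 2; a[4] = 7; a[5] = 9; a[6] = 4; a[7] = 1; a[8] = 5; a[9] = 6; a[10] = 11; a[11] = 5; a[12] = 4; a[13] = 9; a[14] = 1; a[15] = 10; a[16] = 11; a[17] = 9; a[18] = 8; a[19] = 5; a[20] = 1; a[21] = 6; a[22] = 7; a[23] = 1; a[24] = 8; a[25] = 9; a[26] = 5.
The sequence repeats with period 24.
So a[916] = a[1 + ((916-1) mod 24)] = a[4] = 7.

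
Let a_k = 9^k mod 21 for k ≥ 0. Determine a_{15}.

15

a_0 = 1,  a_1 = 9,  a_2 = 18,  a_3 = 15,  a_4 = 9.
Since a_4 = a_1 = 9, the sequence is eventually periodic: after a pre-period of length 1 it cycles with period 3.
For k ≥ 1, a_k depends only on (k - 1) mod 3. (15 - 1) mod 3 = 2, so a_{15} = a_3 = 15.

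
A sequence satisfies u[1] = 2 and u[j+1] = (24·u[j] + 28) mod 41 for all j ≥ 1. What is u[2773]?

We have u[1] = 2; u[2] = 35; u[3] = 7; u[4] = 32; u[5] = 17; u[6] = 26; u[7] = 37; u[8] = 14; u[9] = 36; u[10] = 31; u[11] = 34; u[12] = 24; u[13] = 30; u[14] = 10; u[15] = 22; u[16] = 23; u[17] = 6; u[18] = 8; u[19] = 15; u[20] = 19; u[21] = 33; u[22] = 0; u[23] = 28; u[24] = 3; u[25] = 18; u[26] = 9; u[27] = 39; u[28] = 21; u[29] = 40; u[30] = 4; u[31] = 1; u[32] = 11; u[33] = 5; u[34] = 25; u[35] = 13; u[36] = 12; u[37] = 29; u[38] = 27; u[39] = 20; u[40] = 16; u[41] = 2.
Since u[41] = u[1] = 2, the sequence is periodic with period 40.
So u[2773] = u[1 + ((2773-1) mod 40)] = u[13] = 30.

30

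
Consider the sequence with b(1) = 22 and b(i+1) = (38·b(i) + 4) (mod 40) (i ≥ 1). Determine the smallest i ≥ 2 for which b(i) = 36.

We have b(1) = 22; b(2) = 0; b(3) = 4; b(4) = 36; b(5) = 12; b(6) = 20; b(7) = 4.
Since b(7) = b(3) = 4, the sequence is eventually periodic: after a pre-period of length 2 it cycles with period 4.
The value 36 first appears (with i ≥ 2) at b(4).

4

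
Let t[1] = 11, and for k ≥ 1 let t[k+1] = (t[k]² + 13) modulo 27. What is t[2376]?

5

Listing terms: t[1] = 11,  t[2] = 26,  t[3] = 14,  t[4] = 20,  t[5] = 8,  t[6] = 23,  t[7] = 2,  t[8] = 17,  t[9] = 5,  t[10] = 11.
Since t[10] = t[1] = 11, the sequence is periodic with period 9.
(2376 - 1) mod 9 = 8, so t[2376] = t[9] = 5.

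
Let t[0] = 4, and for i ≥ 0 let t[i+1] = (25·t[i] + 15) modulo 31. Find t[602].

7

Listing terms: t[0] = 4, t[1] = 22, t[2] = 7, t[3] = 4.
Since t[3] = t[0] = 4, the sequence is periodic with period 3.
(602 - 0) mod 3 = 2, so t[602] = t[2] = 7.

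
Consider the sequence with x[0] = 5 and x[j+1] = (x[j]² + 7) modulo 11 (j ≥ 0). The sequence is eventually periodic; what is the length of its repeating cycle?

x[0] = 5, x[1] = 10, x[2] = 8, x[3] = 5.
Since x[3] = x[0] = 5, the sequence is periodic with period 3.

3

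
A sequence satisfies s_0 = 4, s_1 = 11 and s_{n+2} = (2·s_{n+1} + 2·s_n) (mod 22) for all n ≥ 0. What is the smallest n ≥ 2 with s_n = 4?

Computing terms: s_0 = 4,  s_1 = 11,  s_2 = 8,  s_3 = 16,  s_4 = 4,  s_5 = 18,  s_6 = 0,  s_7 = 14,  s_8 = 6,  s_9 = 18,  s_{10} = 4,  s_{11} = 0,  s_{12} = 8,  s_{13} = 16.
Since (s_{12}, s_{13}) = (s_2, s_3) = (8, 16) (two consecutive terms determine the rest), the sequence is eventually periodic: after a pre-period of length 2 it cycles with period 10.
The value 4 first appears (with n ≥ 2) at s_4.

4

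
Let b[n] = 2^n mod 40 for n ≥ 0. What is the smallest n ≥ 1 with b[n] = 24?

6

b[0] = 1; b[1] = 2; b[2] = 4; b[3] = 8; b[4] = 16; b[5] = 32; b[6] = 24; b[7] = 8.
Since b[7] = b[3] = 8, the sequence is eventually periodic: after a pre-period of length 3 it cycles with period 4.
The value 24 first appears (with n ≥ 1) at b[6].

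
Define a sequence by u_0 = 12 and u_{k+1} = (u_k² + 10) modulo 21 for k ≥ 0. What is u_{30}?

5

We have u_0 = 12,  u_1 = 7,  u_2 = 17,  u_3 = 5,  u_4 = 14,  u_5 = 17.
Since u_5 = u_2 = 17, the sequence is eventually periodic: after a pre-period of length 2 it cycles with period 3.
For k ≥ 2, u_k depends only on (k - 2) mod 3. (30 - 2) mod 3 = 1, so u_{30} = u_3 = 5.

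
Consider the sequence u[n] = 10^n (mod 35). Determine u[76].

25

Computing terms: u[0] = 1, u[1] = 10, u[2] = 30, u[3] = 20, u[4] = 25, u[5] = 5, u[6] = 15, u[7] = 10.
Since u[7] = u[1] = 10, the sequence is eventually periodic: after a pre-period of length 1 it cycles with period 6.
For n ≥ 1, u[n] depends only on (n - 1) mod 6. (76 - 1) mod 6 = 3, so u[76] = u[4] = 25.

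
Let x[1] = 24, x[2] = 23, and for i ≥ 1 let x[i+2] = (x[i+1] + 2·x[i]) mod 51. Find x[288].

We have x[1] = 24,  x[2] = 23,  x[3] = 20,  x[4] = 15,  x[5] = 4,  x[6] = 34,  x[7] = 42,  x[8] = 8,  x[9] = 41,  x[10] = 6,  x[11] = 37,  x[12] = 49,  x[13] = 21,  x[14] = 17,  x[15] = 8,  x[16] = 42,  x[17] = 7,  x[18] = 40,  x[19] = 3,  x[20] = 32,  x[21] = 38,  x[22] = 0,  x[23] = 25,  x[24] = 25,  x[25] = 24,  x[26] = 23.
Since (x[25], x[26]) = (x[1], x[2]) = (24, 23) (two consecutive terms determine the rest), the sequence is periodic with period 24.
So x[288] = x[1 + ((288-1) mod 24)] = x[24] = 25.

25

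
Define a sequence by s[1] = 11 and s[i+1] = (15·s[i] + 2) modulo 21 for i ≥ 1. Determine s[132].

We have s[1] = 11,  s[2] = 20,  s[3] = 8,  s[4] = 17,  s[5] = 5,  s[6] = 14,  s[7] = 2,  s[8] = 11.
Since s[8] = s[1] = 11, the sequence is periodic with period 7.
So s[132] = s[1 + ((132-1) mod 7)] = s[6] = 14.

14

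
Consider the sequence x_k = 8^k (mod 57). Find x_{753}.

x_1 = 8; x_2 = 7; x_3 = 56; x_4 = 49; x_5 = 50; x_6 = 1; x_7 = 8.
The sequence repeats with period 6.
(753 - 1) mod 6 = 2, so x_{753} = x_3 = 56.

56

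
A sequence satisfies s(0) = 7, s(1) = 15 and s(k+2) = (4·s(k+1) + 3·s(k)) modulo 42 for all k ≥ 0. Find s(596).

9

Listing terms: s(0) = 7; s(1) = 15; s(2) = 39; s(3) = 33; s(4) = 39; s(5) = 3; s(6) = 3; s(7) = 21; s(8) = 9; s(9) = 15; s(10) = 3; s(11) = 15; s(12) = 27; s(13) = 27; s(14) = 21; s(15) = 39; s(16) = 9; s(17) = 27; s(18) = 9; s(19) = 33; s(20) = 33; s(21) = 21; s(22) = 15; s(23) = 39.
Since (s(22), s(23)) = (s(1), s(2)) = (15, 39) (two consecutive terms determine the rest), the sequence is eventually periodic: after a pre-period of length 1 it cycles with period 21.
For k ≥ 1, s(k) depends only on (k - 1) mod 21. (596 - 1) mod 21 = 7, so s(596) = s(8) = 9.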